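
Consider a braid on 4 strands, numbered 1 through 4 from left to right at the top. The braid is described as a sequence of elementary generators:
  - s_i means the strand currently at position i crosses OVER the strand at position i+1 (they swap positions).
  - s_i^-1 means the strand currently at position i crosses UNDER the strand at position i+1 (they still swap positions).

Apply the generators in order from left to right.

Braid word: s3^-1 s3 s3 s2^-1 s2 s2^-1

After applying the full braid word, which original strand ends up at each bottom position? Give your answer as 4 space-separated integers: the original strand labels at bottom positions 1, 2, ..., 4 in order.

Gen 1 (s3^-1): strand 3 crosses under strand 4. Perm now: [1 2 4 3]
Gen 2 (s3): strand 4 crosses over strand 3. Perm now: [1 2 3 4]
Gen 3 (s3): strand 3 crosses over strand 4. Perm now: [1 2 4 3]
Gen 4 (s2^-1): strand 2 crosses under strand 4. Perm now: [1 4 2 3]
Gen 5 (s2): strand 4 crosses over strand 2. Perm now: [1 2 4 3]
Gen 6 (s2^-1): strand 2 crosses under strand 4. Perm now: [1 4 2 3]

Answer: 1 4 2 3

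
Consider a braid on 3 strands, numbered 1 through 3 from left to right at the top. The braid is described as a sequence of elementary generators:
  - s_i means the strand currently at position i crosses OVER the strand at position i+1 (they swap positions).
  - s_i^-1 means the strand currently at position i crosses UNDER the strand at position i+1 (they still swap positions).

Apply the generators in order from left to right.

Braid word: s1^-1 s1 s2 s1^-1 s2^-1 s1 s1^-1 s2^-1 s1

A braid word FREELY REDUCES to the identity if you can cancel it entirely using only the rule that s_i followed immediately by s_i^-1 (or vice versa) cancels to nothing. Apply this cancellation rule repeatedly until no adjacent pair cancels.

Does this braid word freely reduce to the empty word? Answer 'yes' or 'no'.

Answer: no

Derivation:
Gen 1 (s1^-1): push. Stack: [s1^-1]
Gen 2 (s1): cancels prior s1^-1. Stack: []
Gen 3 (s2): push. Stack: [s2]
Gen 4 (s1^-1): push. Stack: [s2 s1^-1]
Gen 5 (s2^-1): push. Stack: [s2 s1^-1 s2^-1]
Gen 6 (s1): push. Stack: [s2 s1^-1 s2^-1 s1]
Gen 7 (s1^-1): cancels prior s1. Stack: [s2 s1^-1 s2^-1]
Gen 8 (s2^-1): push. Stack: [s2 s1^-1 s2^-1 s2^-1]
Gen 9 (s1): push. Stack: [s2 s1^-1 s2^-1 s2^-1 s1]
Reduced word: s2 s1^-1 s2^-1 s2^-1 s1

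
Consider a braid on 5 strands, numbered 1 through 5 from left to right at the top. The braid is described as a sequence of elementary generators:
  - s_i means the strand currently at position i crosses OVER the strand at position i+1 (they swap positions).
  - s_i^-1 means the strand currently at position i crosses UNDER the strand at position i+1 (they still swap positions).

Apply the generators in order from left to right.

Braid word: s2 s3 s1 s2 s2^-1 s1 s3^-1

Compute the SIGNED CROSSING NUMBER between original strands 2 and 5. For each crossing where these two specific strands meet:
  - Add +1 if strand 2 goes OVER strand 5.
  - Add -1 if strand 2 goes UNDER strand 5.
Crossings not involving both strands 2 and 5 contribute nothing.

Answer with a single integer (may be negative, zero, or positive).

Answer: 0

Derivation:
Gen 1: crossing 2x3. Both 2&5? no. Sum: 0
Gen 2: crossing 2x4. Both 2&5? no. Sum: 0
Gen 3: crossing 1x3. Both 2&5? no. Sum: 0
Gen 4: crossing 1x4. Both 2&5? no. Sum: 0
Gen 5: crossing 4x1. Both 2&5? no. Sum: 0
Gen 6: crossing 3x1. Both 2&5? no. Sum: 0
Gen 7: crossing 4x2. Both 2&5? no. Sum: 0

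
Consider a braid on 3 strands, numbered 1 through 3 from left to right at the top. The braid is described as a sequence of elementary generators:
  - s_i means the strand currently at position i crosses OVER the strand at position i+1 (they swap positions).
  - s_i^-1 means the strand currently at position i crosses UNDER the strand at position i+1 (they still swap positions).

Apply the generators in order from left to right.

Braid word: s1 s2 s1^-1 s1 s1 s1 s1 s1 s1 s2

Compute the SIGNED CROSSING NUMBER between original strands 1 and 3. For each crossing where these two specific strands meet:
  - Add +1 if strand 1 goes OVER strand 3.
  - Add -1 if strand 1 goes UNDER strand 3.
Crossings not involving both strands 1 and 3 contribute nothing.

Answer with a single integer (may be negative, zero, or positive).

Gen 1: crossing 1x2. Both 1&3? no. Sum: 0
Gen 2: 1 over 3. Both 1&3? yes. Contrib: +1. Sum: 1
Gen 3: crossing 2x3. Both 1&3? no. Sum: 1
Gen 4: crossing 3x2. Both 1&3? no. Sum: 1
Gen 5: crossing 2x3. Both 1&3? no. Sum: 1
Gen 6: crossing 3x2. Both 1&3? no. Sum: 1
Gen 7: crossing 2x3. Both 1&3? no. Sum: 1
Gen 8: crossing 3x2. Both 1&3? no. Sum: 1
Gen 9: crossing 2x3. Both 1&3? no. Sum: 1
Gen 10: crossing 2x1. Both 1&3? no. Sum: 1

Answer: 1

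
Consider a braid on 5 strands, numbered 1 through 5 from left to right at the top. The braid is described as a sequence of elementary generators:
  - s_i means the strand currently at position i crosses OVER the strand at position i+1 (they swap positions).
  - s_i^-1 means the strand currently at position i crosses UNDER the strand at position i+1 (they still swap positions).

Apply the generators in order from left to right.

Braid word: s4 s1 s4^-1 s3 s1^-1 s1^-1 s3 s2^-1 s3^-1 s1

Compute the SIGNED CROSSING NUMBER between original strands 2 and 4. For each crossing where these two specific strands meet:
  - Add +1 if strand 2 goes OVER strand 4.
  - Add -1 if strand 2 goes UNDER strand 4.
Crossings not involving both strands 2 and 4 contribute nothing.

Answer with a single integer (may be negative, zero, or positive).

Answer: 0

Derivation:
Gen 1: crossing 4x5. Both 2&4? no. Sum: 0
Gen 2: crossing 1x2. Both 2&4? no. Sum: 0
Gen 3: crossing 5x4. Both 2&4? no. Sum: 0
Gen 4: crossing 3x4. Both 2&4? no. Sum: 0
Gen 5: crossing 2x1. Both 2&4? no. Sum: 0
Gen 6: crossing 1x2. Both 2&4? no. Sum: 0
Gen 7: crossing 4x3. Both 2&4? no. Sum: 0
Gen 8: crossing 1x3. Both 2&4? no. Sum: 0
Gen 9: crossing 1x4. Both 2&4? no. Sum: 0
Gen 10: crossing 2x3. Both 2&4? no. Sum: 0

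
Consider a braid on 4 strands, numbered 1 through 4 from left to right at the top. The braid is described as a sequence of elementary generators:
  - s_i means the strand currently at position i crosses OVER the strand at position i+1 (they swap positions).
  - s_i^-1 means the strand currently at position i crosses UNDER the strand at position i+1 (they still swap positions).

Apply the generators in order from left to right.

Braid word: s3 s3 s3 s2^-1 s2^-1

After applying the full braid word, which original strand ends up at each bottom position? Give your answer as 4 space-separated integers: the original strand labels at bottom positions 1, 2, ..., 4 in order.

Answer: 1 2 4 3

Derivation:
Gen 1 (s3): strand 3 crosses over strand 4. Perm now: [1 2 4 3]
Gen 2 (s3): strand 4 crosses over strand 3. Perm now: [1 2 3 4]
Gen 3 (s3): strand 3 crosses over strand 4. Perm now: [1 2 4 3]
Gen 4 (s2^-1): strand 2 crosses under strand 4. Perm now: [1 4 2 3]
Gen 5 (s2^-1): strand 4 crosses under strand 2. Perm now: [1 2 4 3]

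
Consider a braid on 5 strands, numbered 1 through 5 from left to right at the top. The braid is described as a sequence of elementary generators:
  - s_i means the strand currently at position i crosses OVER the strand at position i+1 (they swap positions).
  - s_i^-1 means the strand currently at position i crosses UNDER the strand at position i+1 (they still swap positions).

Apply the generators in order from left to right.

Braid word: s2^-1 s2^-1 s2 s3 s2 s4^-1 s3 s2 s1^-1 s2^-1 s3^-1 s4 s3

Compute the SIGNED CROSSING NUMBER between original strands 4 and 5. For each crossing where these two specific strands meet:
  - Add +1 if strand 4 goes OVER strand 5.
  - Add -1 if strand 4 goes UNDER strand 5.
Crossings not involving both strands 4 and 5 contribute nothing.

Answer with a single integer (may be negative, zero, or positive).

Gen 1: crossing 2x3. Both 4&5? no. Sum: 0
Gen 2: crossing 3x2. Both 4&5? no. Sum: 0
Gen 3: crossing 2x3. Both 4&5? no. Sum: 0
Gen 4: crossing 2x4. Both 4&5? no. Sum: 0
Gen 5: crossing 3x4. Both 4&5? no. Sum: 0
Gen 6: crossing 2x5. Both 4&5? no. Sum: 0
Gen 7: crossing 3x5. Both 4&5? no. Sum: 0
Gen 8: 4 over 5. Both 4&5? yes. Contrib: +1. Sum: 1
Gen 9: crossing 1x5. Both 4&5? no. Sum: 1
Gen 10: crossing 1x4. Both 4&5? no. Sum: 1
Gen 11: crossing 1x3. Both 4&5? no. Sum: 1
Gen 12: crossing 1x2. Both 4&5? no. Sum: 1
Gen 13: crossing 3x2. Both 4&5? no. Sum: 1

Answer: 1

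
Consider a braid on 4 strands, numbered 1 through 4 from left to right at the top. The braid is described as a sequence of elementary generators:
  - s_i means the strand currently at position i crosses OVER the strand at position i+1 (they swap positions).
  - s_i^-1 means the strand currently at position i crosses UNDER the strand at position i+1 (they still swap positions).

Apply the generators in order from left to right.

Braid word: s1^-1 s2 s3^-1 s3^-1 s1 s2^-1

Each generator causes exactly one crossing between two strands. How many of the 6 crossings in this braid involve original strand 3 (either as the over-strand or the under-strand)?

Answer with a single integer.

Gen 1: crossing 1x2. Involves strand 3? no. Count so far: 0
Gen 2: crossing 1x3. Involves strand 3? yes. Count so far: 1
Gen 3: crossing 1x4. Involves strand 3? no. Count so far: 1
Gen 4: crossing 4x1. Involves strand 3? no. Count so far: 1
Gen 5: crossing 2x3. Involves strand 3? yes. Count so far: 2
Gen 6: crossing 2x1. Involves strand 3? no. Count so far: 2

Answer: 2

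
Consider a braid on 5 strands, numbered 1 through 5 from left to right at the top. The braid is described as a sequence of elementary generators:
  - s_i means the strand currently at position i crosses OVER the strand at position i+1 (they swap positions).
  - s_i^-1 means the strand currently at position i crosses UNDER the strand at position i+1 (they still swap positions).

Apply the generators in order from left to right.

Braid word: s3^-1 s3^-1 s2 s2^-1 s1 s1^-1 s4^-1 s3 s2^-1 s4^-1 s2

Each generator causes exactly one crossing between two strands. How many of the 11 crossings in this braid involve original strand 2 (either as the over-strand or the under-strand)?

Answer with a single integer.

Gen 1: crossing 3x4. Involves strand 2? no. Count so far: 0
Gen 2: crossing 4x3. Involves strand 2? no. Count so far: 0
Gen 3: crossing 2x3. Involves strand 2? yes. Count so far: 1
Gen 4: crossing 3x2. Involves strand 2? yes. Count so far: 2
Gen 5: crossing 1x2. Involves strand 2? yes. Count so far: 3
Gen 6: crossing 2x1. Involves strand 2? yes. Count so far: 4
Gen 7: crossing 4x5. Involves strand 2? no. Count so far: 4
Gen 8: crossing 3x5. Involves strand 2? no. Count so far: 4
Gen 9: crossing 2x5. Involves strand 2? yes. Count so far: 5
Gen 10: crossing 3x4. Involves strand 2? no. Count so far: 5
Gen 11: crossing 5x2. Involves strand 2? yes. Count so far: 6

Answer: 6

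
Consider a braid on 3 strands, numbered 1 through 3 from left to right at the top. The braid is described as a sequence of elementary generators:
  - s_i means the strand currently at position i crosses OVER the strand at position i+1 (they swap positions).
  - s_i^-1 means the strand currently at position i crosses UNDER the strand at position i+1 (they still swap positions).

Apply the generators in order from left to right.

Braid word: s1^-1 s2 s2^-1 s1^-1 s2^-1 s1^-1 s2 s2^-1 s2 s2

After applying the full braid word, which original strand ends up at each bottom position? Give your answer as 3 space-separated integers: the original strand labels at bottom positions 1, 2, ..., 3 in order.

Gen 1 (s1^-1): strand 1 crosses under strand 2. Perm now: [2 1 3]
Gen 2 (s2): strand 1 crosses over strand 3. Perm now: [2 3 1]
Gen 3 (s2^-1): strand 3 crosses under strand 1. Perm now: [2 1 3]
Gen 4 (s1^-1): strand 2 crosses under strand 1. Perm now: [1 2 3]
Gen 5 (s2^-1): strand 2 crosses under strand 3. Perm now: [1 3 2]
Gen 6 (s1^-1): strand 1 crosses under strand 3. Perm now: [3 1 2]
Gen 7 (s2): strand 1 crosses over strand 2. Perm now: [3 2 1]
Gen 8 (s2^-1): strand 2 crosses under strand 1. Perm now: [3 1 2]
Gen 9 (s2): strand 1 crosses over strand 2. Perm now: [3 2 1]
Gen 10 (s2): strand 2 crosses over strand 1. Perm now: [3 1 2]

Answer: 3 1 2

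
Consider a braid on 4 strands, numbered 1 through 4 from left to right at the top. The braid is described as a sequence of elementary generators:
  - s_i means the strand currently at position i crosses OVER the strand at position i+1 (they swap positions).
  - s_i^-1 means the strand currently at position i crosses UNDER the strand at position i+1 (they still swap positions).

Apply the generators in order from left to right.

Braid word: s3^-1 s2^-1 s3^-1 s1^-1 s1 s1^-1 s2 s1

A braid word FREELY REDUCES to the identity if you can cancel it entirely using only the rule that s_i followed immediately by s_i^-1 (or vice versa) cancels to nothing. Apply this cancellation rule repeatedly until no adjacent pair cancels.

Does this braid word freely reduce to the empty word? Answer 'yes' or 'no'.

Gen 1 (s3^-1): push. Stack: [s3^-1]
Gen 2 (s2^-1): push. Stack: [s3^-1 s2^-1]
Gen 3 (s3^-1): push. Stack: [s3^-1 s2^-1 s3^-1]
Gen 4 (s1^-1): push. Stack: [s3^-1 s2^-1 s3^-1 s1^-1]
Gen 5 (s1): cancels prior s1^-1. Stack: [s3^-1 s2^-1 s3^-1]
Gen 6 (s1^-1): push. Stack: [s3^-1 s2^-1 s3^-1 s1^-1]
Gen 7 (s2): push. Stack: [s3^-1 s2^-1 s3^-1 s1^-1 s2]
Gen 8 (s1): push. Stack: [s3^-1 s2^-1 s3^-1 s1^-1 s2 s1]
Reduced word: s3^-1 s2^-1 s3^-1 s1^-1 s2 s1

Answer: no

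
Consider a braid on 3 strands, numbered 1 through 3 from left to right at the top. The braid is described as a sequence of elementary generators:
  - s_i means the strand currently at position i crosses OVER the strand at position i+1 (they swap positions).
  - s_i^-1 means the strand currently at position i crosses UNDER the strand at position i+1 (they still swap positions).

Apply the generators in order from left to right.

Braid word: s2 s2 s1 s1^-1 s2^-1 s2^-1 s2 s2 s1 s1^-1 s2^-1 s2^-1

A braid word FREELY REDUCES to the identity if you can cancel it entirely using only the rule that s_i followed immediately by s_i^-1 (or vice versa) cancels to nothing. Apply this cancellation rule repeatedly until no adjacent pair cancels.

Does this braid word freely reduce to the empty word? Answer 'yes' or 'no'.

Answer: yes

Derivation:
Gen 1 (s2): push. Stack: [s2]
Gen 2 (s2): push. Stack: [s2 s2]
Gen 3 (s1): push. Stack: [s2 s2 s1]
Gen 4 (s1^-1): cancels prior s1. Stack: [s2 s2]
Gen 5 (s2^-1): cancels prior s2. Stack: [s2]
Gen 6 (s2^-1): cancels prior s2. Stack: []
Gen 7 (s2): push. Stack: [s2]
Gen 8 (s2): push. Stack: [s2 s2]
Gen 9 (s1): push. Stack: [s2 s2 s1]
Gen 10 (s1^-1): cancels prior s1. Stack: [s2 s2]
Gen 11 (s2^-1): cancels prior s2. Stack: [s2]
Gen 12 (s2^-1): cancels prior s2. Stack: []
Reduced word: (empty)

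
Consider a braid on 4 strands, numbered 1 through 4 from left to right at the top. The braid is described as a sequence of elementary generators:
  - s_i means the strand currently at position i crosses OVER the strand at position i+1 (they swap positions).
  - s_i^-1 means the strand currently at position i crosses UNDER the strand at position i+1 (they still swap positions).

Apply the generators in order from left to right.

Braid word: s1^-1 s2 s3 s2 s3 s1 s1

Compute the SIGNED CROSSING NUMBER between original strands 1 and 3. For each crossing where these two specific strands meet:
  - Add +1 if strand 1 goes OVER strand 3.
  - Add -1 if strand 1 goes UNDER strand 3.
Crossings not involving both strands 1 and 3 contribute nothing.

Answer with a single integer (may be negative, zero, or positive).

Answer: 0

Derivation:
Gen 1: crossing 1x2. Both 1&3? no. Sum: 0
Gen 2: 1 over 3. Both 1&3? yes. Contrib: +1. Sum: 1
Gen 3: crossing 1x4. Both 1&3? no. Sum: 1
Gen 4: crossing 3x4. Both 1&3? no. Sum: 1
Gen 5: 3 over 1. Both 1&3? yes. Contrib: -1. Sum: 0
Gen 6: crossing 2x4. Both 1&3? no. Sum: 0
Gen 7: crossing 4x2. Both 1&3? no. Sum: 0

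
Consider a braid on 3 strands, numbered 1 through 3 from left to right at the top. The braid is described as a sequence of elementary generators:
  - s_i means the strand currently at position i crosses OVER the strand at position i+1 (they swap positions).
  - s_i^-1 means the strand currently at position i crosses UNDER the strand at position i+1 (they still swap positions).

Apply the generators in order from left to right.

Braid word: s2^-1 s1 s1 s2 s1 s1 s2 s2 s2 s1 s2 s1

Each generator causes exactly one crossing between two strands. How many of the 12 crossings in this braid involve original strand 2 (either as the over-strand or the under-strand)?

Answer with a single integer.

Gen 1: crossing 2x3. Involves strand 2? yes. Count so far: 1
Gen 2: crossing 1x3. Involves strand 2? no. Count so far: 1
Gen 3: crossing 3x1. Involves strand 2? no. Count so far: 1
Gen 4: crossing 3x2. Involves strand 2? yes. Count so far: 2
Gen 5: crossing 1x2. Involves strand 2? yes. Count so far: 3
Gen 6: crossing 2x1. Involves strand 2? yes. Count so far: 4
Gen 7: crossing 2x3. Involves strand 2? yes. Count so far: 5
Gen 8: crossing 3x2. Involves strand 2? yes. Count so far: 6
Gen 9: crossing 2x3. Involves strand 2? yes. Count so far: 7
Gen 10: crossing 1x3. Involves strand 2? no. Count so far: 7
Gen 11: crossing 1x2. Involves strand 2? yes. Count so far: 8
Gen 12: crossing 3x2. Involves strand 2? yes. Count so far: 9

Answer: 9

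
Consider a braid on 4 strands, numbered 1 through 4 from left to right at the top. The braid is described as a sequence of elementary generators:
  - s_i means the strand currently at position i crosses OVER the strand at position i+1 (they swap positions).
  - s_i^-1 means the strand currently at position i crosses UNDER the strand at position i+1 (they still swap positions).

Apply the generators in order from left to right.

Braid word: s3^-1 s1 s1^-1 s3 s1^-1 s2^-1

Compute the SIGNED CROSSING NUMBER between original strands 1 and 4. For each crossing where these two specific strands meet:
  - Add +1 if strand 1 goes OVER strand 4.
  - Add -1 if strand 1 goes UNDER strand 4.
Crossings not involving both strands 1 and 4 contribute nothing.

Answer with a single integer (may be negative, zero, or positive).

Gen 1: crossing 3x4. Both 1&4? no. Sum: 0
Gen 2: crossing 1x2. Both 1&4? no. Sum: 0
Gen 3: crossing 2x1. Both 1&4? no. Sum: 0
Gen 4: crossing 4x3. Both 1&4? no. Sum: 0
Gen 5: crossing 1x2. Both 1&4? no. Sum: 0
Gen 6: crossing 1x3. Both 1&4? no. Sum: 0

Answer: 0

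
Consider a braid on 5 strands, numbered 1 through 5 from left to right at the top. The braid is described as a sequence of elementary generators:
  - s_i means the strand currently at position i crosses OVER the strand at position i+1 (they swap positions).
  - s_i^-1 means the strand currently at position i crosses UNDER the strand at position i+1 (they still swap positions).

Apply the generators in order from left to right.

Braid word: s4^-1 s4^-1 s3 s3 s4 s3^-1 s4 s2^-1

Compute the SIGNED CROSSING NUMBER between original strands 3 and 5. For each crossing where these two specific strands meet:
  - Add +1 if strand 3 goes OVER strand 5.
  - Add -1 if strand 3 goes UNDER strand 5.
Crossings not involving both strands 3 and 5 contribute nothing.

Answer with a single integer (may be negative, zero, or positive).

Gen 1: crossing 4x5. Both 3&5? no. Sum: 0
Gen 2: crossing 5x4. Both 3&5? no. Sum: 0
Gen 3: crossing 3x4. Both 3&5? no. Sum: 0
Gen 4: crossing 4x3. Both 3&5? no. Sum: 0
Gen 5: crossing 4x5. Both 3&5? no. Sum: 0
Gen 6: 3 under 5. Both 3&5? yes. Contrib: -1. Sum: -1
Gen 7: crossing 3x4. Both 3&5? no. Sum: -1
Gen 8: crossing 2x5. Both 3&5? no. Sum: -1

Answer: -1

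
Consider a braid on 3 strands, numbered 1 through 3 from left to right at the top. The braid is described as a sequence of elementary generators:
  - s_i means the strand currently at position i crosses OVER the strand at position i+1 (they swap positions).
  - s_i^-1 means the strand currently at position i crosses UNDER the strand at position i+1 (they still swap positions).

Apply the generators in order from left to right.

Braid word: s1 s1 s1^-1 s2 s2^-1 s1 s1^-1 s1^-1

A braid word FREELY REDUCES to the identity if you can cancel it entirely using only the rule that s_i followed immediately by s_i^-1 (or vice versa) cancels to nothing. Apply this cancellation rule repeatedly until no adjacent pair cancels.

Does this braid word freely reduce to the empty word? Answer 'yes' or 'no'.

Answer: yes

Derivation:
Gen 1 (s1): push. Stack: [s1]
Gen 2 (s1): push. Stack: [s1 s1]
Gen 3 (s1^-1): cancels prior s1. Stack: [s1]
Gen 4 (s2): push. Stack: [s1 s2]
Gen 5 (s2^-1): cancels prior s2. Stack: [s1]
Gen 6 (s1): push. Stack: [s1 s1]
Gen 7 (s1^-1): cancels prior s1. Stack: [s1]
Gen 8 (s1^-1): cancels prior s1. Stack: []
Reduced word: (empty)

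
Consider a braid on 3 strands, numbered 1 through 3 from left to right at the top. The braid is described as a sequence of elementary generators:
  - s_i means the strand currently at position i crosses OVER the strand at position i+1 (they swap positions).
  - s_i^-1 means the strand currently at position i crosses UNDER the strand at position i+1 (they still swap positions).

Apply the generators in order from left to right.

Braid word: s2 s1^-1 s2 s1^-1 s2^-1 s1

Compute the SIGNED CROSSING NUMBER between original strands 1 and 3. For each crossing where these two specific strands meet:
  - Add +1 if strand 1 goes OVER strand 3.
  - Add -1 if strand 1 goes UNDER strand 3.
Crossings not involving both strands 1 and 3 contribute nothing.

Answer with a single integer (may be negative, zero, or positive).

Gen 1: crossing 2x3. Both 1&3? no. Sum: 0
Gen 2: 1 under 3. Both 1&3? yes. Contrib: -1. Sum: -1
Gen 3: crossing 1x2. Both 1&3? no. Sum: -1
Gen 4: crossing 3x2. Both 1&3? no. Sum: -1
Gen 5: 3 under 1. Both 1&3? yes. Contrib: +1. Sum: 0
Gen 6: crossing 2x1. Both 1&3? no. Sum: 0

Answer: 0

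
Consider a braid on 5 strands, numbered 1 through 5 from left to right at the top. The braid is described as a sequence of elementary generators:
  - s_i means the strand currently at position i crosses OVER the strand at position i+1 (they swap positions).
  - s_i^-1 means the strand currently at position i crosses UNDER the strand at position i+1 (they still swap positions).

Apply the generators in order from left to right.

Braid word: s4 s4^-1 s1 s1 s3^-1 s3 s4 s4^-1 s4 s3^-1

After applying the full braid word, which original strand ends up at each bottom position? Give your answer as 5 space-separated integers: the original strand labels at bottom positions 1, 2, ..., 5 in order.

Answer: 1 2 5 3 4

Derivation:
Gen 1 (s4): strand 4 crosses over strand 5. Perm now: [1 2 3 5 4]
Gen 2 (s4^-1): strand 5 crosses under strand 4. Perm now: [1 2 3 4 5]
Gen 3 (s1): strand 1 crosses over strand 2. Perm now: [2 1 3 4 5]
Gen 4 (s1): strand 2 crosses over strand 1. Perm now: [1 2 3 4 5]
Gen 5 (s3^-1): strand 3 crosses under strand 4. Perm now: [1 2 4 3 5]
Gen 6 (s3): strand 4 crosses over strand 3. Perm now: [1 2 3 4 5]
Gen 7 (s4): strand 4 crosses over strand 5. Perm now: [1 2 3 5 4]
Gen 8 (s4^-1): strand 5 crosses under strand 4. Perm now: [1 2 3 4 5]
Gen 9 (s4): strand 4 crosses over strand 5. Perm now: [1 2 3 5 4]
Gen 10 (s3^-1): strand 3 crosses under strand 5. Perm now: [1 2 5 3 4]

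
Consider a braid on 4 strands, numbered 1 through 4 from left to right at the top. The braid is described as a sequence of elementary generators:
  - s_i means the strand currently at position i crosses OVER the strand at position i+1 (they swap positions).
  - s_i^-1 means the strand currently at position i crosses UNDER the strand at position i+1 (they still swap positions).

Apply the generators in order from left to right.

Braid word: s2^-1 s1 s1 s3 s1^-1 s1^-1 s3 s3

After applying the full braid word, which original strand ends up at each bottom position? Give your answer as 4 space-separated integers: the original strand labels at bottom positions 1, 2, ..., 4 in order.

Gen 1 (s2^-1): strand 2 crosses under strand 3. Perm now: [1 3 2 4]
Gen 2 (s1): strand 1 crosses over strand 3. Perm now: [3 1 2 4]
Gen 3 (s1): strand 3 crosses over strand 1. Perm now: [1 3 2 4]
Gen 4 (s3): strand 2 crosses over strand 4. Perm now: [1 3 4 2]
Gen 5 (s1^-1): strand 1 crosses under strand 3. Perm now: [3 1 4 2]
Gen 6 (s1^-1): strand 3 crosses under strand 1. Perm now: [1 3 4 2]
Gen 7 (s3): strand 4 crosses over strand 2. Perm now: [1 3 2 4]
Gen 8 (s3): strand 2 crosses over strand 4. Perm now: [1 3 4 2]

Answer: 1 3 4 2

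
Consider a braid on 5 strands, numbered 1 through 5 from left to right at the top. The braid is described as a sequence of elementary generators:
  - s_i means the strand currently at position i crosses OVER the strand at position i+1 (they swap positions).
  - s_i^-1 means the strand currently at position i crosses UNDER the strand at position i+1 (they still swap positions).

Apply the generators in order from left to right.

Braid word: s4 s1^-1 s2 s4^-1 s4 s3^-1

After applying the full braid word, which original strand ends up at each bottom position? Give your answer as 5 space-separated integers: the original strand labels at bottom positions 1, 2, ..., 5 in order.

Answer: 2 3 5 1 4

Derivation:
Gen 1 (s4): strand 4 crosses over strand 5. Perm now: [1 2 3 5 4]
Gen 2 (s1^-1): strand 1 crosses under strand 2. Perm now: [2 1 3 5 4]
Gen 3 (s2): strand 1 crosses over strand 3. Perm now: [2 3 1 5 4]
Gen 4 (s4^-1): strand 5 crosses under strand 4. Perm now: [2 3 1 4 5]
Gen 5 (s4): strand 4 crosses over strand 5. Perm now: [2 3 1 5 4]
Gen 6 (s3^-1): strand 1 crosses under strand 5. Perm now: [2 3 5 1 4]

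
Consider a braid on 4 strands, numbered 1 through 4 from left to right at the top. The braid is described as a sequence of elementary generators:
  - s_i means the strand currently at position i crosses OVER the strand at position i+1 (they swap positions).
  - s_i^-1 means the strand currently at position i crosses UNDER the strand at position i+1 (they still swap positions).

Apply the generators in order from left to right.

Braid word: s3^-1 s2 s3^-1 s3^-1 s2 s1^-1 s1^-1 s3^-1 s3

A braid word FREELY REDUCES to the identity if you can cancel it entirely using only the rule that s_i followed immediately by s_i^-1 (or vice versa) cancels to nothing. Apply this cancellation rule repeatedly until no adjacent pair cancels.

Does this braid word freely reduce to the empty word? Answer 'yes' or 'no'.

Answer: no

Derivation:
Gen 1 (s3^-1): push. Stack: [s3^-1]
Gen 2 (s2): push. Stack: [s3^-1 s2]
Gen 3 (s3^-1): push. Stack: [s3^-1 s2 s3^-1]
Gen 4 (s3^-1): push. Stack: [s3^-1 s2 s3^-1 s3^-1]
Gen 5 (s2): push. Stack: [s3^-1 s2 s3^-1 s3^-1 s2]
Gen 6 (s1^-1): push. Stack: [s3^-1 s2 s3^-1 s3^-1 s2 s1^-1]
Gen 7 (s1^-1): push. Stack: [s3^-1 s2 s3^-1 s3^-1 s2 s1^-1 s1^-1]
Gen 8 (s3^-1): push. Stack: [s3^-1 s2 s3^-1 s3^-1 s2 s1^-1 s1^-1 s3^-1]
Gen 9 (s3): cancels prior s3^-1. Stack: [s3^-1 s2 s3^-1 s3^-1 s2 s1^-1 s1^-1]
Reduced word: s3^-1 s2 s3^-1 s3^-1 s2 s1^-1 s1^-1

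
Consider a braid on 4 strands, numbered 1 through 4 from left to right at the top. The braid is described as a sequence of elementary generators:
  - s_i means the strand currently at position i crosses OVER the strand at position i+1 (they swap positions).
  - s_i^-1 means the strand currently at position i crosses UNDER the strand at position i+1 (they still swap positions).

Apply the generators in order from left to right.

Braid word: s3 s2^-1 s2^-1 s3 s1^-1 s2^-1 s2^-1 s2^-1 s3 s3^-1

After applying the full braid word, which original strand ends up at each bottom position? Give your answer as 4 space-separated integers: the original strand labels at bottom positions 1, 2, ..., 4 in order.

Gen 1 (s3): strand 3 crosses over strand 4. Perm now: [1 2 4 3]
Gen 2 (s2^-1): strand 2 crosses under strand 4. Perm now: [1 4 2 3]
Gen 3 (s2^-1): strand 4 crosses under strand 2. Perm now: [1 2 4 3]
Gen 4 (s3): strand 4 crosses over strand 3. Perm now: [1 2 3 4]
Gen 5 (s1^-1): strand 1 crosses under strand 2. Perm now: [2 1 3 4]
Gen 6 (s2^-1): strand 1 crosses under strand 3. Perm now: [2 3 1 4]
Gen 7 (s2^-1): strand 3 crosses under strand 1. Perm now: [2 1 3 4]
Gen 8 (s2^-1): strand 1 crosses under strand 3. Perm now: [2 3 1 4]
Gen 9 (s3): strand 1 crosses over strand 4. Perm now: [2 3 4 1]
Gen 10 (s3^-1): strand 4 crosses under strand 1. Perm now: [2 3 1 4]

Answer: 2 3 1 4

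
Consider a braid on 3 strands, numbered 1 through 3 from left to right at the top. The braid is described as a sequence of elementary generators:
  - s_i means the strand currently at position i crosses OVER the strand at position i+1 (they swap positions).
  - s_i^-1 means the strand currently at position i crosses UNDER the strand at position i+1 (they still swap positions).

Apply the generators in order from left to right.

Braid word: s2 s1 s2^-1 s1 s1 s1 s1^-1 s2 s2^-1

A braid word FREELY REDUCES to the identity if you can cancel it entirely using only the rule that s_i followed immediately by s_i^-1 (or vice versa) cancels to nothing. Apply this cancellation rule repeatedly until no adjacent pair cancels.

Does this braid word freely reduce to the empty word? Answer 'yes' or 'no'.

Gen 1 (s2): push. Stack: [s2]
Gen 2 (s1): push. Stack: [s2 s1]
Gen 3 (s2^-1): push. Stack: [s2 s1 s2^-1]
Gen 4 (s1): push. Stack: [s2 s1 s2^-1 s1]
Gen 5 (s1): push. Stack: [s2 s1 s2^-1 s1 s1]
Gen 6 (s1): push. Stack: [s2 s1 s2^-1 s1 s1 s1]
Gen 7 (s1^-1): cancels prior s1. Stack: [s2 s1 s2^-1 s1 s1]
Gen 8 (s2): push. Stack: [s2 s1 s2^-1 s1 s1 s2]
Gen 9 (s2^-1): cancels prior s2. Stack: [s2 s1 s2^-1 s1 s1]
Reduced word: s2 s1 s2^-1 s1 s1

Answer: no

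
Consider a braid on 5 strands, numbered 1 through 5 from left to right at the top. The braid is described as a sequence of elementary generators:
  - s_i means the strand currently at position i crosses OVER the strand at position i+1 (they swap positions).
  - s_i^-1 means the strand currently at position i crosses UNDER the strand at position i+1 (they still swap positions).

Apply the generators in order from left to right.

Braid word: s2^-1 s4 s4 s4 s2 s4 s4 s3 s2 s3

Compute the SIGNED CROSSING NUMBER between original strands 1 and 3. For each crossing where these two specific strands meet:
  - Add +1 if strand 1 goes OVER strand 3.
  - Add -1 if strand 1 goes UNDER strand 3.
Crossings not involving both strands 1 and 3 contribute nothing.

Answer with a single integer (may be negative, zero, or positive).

Answer: 0

Derivation:
Gen 1: crossing 2x3. Both 1&3? no. Sum: 0
Gen 2: crossing 4x5. Both 1&3? no. Sum: 0
Gen 3: crossing 5x4. Both 1&3? no. Sum: 0
Gen 4: crossing 4x5. Both 1&3? no. Sum: 0
Gen 5: crossing 3x2. Both 1&3? no. Sum: 0
Gen 6: crossing 5x4. Both 1&3? no. Sum: 0
Gen 7: crossing 4x5. Both 1&3? no. Sum: 0
Gen 8: crossing 3x5. Both 1&3? no. Sum: 0
Gen 9: crossing 2x5. Both 1&3? no. Sum: 0
Gen 10: crossing 2x3. Both 1&3? no. Sum: 0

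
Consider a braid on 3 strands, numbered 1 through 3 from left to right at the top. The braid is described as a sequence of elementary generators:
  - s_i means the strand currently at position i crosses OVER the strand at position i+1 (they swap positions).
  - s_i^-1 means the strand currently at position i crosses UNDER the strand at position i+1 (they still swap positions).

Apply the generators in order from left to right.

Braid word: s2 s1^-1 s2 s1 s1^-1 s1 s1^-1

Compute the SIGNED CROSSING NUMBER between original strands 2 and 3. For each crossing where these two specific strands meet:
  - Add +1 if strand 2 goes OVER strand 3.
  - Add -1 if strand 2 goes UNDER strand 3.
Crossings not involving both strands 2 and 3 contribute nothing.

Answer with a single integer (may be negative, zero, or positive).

Gen 1: 2 over 3. Both 2&3? yes. Contrib: +1. Sum: 1
Gen 2: crossing 1x3. Both 2&3? no. Sum: 1
Gen 3: crossing 1x2. Both 2&3? no. Sum: 1
Gen 4: 3 over 2. Both 2&3? yes. Contrib: -1. Sum: 0
Gen 5: 2 under 3. Both 2&3? yes. Contrib: -1. Sum: -1
Gen 6: 3 over 2. Both 2&3? yes. Contrib: -1. Sum: -2
Gen 7: 2 under 3. Both 2&3? yes. Contrib: -1. Sum: -3

Answer: -3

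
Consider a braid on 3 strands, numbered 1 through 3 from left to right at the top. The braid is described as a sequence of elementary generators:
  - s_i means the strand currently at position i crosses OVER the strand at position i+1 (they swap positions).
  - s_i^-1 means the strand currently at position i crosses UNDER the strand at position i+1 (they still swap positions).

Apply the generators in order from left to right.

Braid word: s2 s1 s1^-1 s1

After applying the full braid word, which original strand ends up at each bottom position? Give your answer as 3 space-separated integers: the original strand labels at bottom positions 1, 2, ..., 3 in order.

Answer: 3 1 2

Derivation:
Gen 1 (s2): strand 2 crosses over strand 3. Perm now: [1 3 2]
Gen 2 (s1): strand 1 crosses over strand 3. Perm now: [3 1 2]
Gen 3 (s1^-1): strand 3 crosses under strand 1. Perm now: [1 3 2]
Gen 4 (s1): strand 1 crosses over strand 3. Perm now: [3 1 2]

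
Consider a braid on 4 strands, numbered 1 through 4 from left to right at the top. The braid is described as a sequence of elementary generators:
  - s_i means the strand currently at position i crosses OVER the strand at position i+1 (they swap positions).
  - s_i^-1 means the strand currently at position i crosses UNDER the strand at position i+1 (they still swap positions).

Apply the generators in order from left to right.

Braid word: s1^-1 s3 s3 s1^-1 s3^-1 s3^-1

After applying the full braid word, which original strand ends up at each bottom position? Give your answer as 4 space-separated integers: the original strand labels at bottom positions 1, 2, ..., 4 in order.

Answer: 1 2 3 4

Derivation:
Gen 1 (s1^-1): strand 1 crosses under strand 2. Perm now: [2 1 3 4]
Gen 2 (s3): strand 3 crosses over strand 4. Perm now: [2 1 4 3]
Gen 3 (s3): strand 4 crosses over strand 3. Perm now: [2 1 3 4]
Gen 4 (s1^-1): strand 2 crosses under strand 1. Perm now: [1 2 3 4]
Gen 5 (s3^-1): strand 3 crosses under strand 4. Perm now: [1 2 4 3]
Gen 6 (s3^-1): strand 4 crosses under strand 3. Perm now: [1 2 3 4]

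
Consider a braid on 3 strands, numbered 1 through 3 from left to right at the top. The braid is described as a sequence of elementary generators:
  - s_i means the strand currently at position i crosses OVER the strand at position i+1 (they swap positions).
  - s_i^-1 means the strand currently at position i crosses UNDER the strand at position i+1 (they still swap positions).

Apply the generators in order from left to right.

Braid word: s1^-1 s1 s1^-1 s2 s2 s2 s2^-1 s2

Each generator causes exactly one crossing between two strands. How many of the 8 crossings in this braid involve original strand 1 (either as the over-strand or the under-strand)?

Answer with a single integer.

Answer: 8

Derivation:
Gen 1: crossing 1x2. Involves strand 1? yes. Count so far: 1
Gen 2: crossing 2x1. Involves strand 1? yes. Count so far: 2
Gen 3: crossing 1x2. Involves strand 1? yes. Count so far: 3
Gen 4: crossing 1x3. Involves strand 1? yes. Count so far: 4
Gen 5: crossing 3x1. Involves strand 1? yes. Count so far: 5
Gen 6: crossing 1x3. Involves strand 1? yes. Count so far: 6
Gen 7: crossing 3x1. Involves strand 1? yes. Count so far: 7
Gen 8: crossing 1x3. Involves strand 1? yes. Count so far: 8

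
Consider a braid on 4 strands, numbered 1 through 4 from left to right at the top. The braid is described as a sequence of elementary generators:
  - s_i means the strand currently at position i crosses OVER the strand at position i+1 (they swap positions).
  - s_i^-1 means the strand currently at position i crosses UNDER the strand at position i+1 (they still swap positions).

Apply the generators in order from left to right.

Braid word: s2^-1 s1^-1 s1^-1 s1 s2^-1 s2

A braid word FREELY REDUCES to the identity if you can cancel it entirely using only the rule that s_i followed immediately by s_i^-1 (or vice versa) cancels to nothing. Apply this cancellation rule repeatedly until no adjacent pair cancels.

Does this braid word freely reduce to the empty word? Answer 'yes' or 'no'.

Answer: no

Derivation:
Gen 1 (s2^-1): push. Stack: [s2^-1]
Gen 2 (s1^-1): push. Stack: [s2^-1 s1^-1]
Gen 3 (s1^-1): push. Stack: [s2^-1 s1^-1 s1^-1]
Gen 4 (s1): cancels prior s1^-1. Stack: [s2^-1 s1^-1]
Gen 5 (s2^-1): push. Stack: [s2^-1 s1^-1 s2^-1]
Gen 6 (s2): cancels prior s2^-1. Stack: [s2^-1 s1^-1]
Reduced word: s2^-1 s1^-1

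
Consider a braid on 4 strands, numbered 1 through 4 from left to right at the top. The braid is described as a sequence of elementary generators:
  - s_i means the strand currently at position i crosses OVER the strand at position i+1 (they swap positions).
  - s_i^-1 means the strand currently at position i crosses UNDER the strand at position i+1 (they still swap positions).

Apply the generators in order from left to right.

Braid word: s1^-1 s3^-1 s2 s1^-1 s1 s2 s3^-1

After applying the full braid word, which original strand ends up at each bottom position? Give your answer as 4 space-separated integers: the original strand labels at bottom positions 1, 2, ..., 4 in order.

Answer: 2 1 3 4

Derivation:
Gen 1 (s1^-1): strand 1 crosses under strand 2. Perm now: [2 1 3 4]
Gen 2 (s3^-1): strand 3 crosses under strand 4. Perm now: [2 1 4 3]
Gen 3 (s2): strand 1 crosses over strand 4. Perm now: [2 4 1 3]
Gen 4 (s1^-1): strand 2 crosses under strand 4. Perm now: [4 2 1 3]
Gen 5 (s1): strand 4 crosses over strand 2. Perm now: [2 4 1 3]
Gen 6 (s2): strand 4 crosses over strand 1. Perm now: [2 1 4 3]
Gen 7 (s3^-1): strand 4 crosses under strand 3. Perm now: [2 1 3 4]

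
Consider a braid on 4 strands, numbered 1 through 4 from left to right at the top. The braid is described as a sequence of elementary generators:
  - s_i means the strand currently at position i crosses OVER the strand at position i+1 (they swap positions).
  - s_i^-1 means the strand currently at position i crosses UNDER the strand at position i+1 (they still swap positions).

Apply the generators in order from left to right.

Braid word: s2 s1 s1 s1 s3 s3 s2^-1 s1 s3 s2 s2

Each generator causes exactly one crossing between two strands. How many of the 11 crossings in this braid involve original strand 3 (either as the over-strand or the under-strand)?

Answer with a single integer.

Answer: 7

Derivation:
Gen 1: crossing 2x3. Involves strand 3? yes. Count so far: 1
Gen 2: crossing 1x3. Involves strand 3? yes. Count so far: 2
Gen 3: crossing 3x1. Involves strand 3? yes. Count so far: 3
Gen 4: crossing 1x3. Involves strand 3? yes. Count so far: 4
Gen 5: crossing 2x4. Involves strand 3? no. Count so far: 4
Gen 6: crossing 4x2. Involves strand 3? no. Count so far: 4
Gen 7: crossing 1x2. Involves strand 3? no. Count so far: 4
Gen 8: crossing 3x2. Involves strand 3? yes. Count so far: 5
Gen 9: crossing 1x4. Involves strand 3? no. Count so far: 5
Gen 10: crossing 3x4. Involves strand 3? yes. Count so far: 6
Gen 11: crossing 4x3. Involves strand 3? yes. Count so far: 7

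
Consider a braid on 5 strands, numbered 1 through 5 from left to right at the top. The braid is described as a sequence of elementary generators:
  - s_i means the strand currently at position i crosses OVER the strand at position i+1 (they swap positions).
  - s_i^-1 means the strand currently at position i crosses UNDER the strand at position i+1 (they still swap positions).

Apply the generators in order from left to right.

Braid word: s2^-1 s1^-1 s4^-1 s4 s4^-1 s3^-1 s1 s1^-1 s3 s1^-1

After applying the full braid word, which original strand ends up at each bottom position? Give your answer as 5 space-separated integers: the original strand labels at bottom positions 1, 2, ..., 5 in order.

Gen 1 (s2^-1): strand 2 crosses under strand 3. Perm now: [1 3 2 4 5]
Gen 2 (s1^-1): strand 1 crosses under strand 3. Perm now: [3 1 2 4 5]
Gen 3 (s4^-1): strand 4 crosses under strand 5. Perm now: [3 1 2 5 4]
Gen 4 (s4): strand 5 crosses over strand 4. Perm now: [3 1 2 4 5]
Gen 5 (s4^-1): strand 4 crosses under strand 5. Perm now: [3 1 2 5 4]
Gen 6 (s3^-1): strand 2 crosses under strand 5. Perm now: [3 1 5 2 4]
Gen 7 (s1): strand 3 crosses over strand 1. Perm now: [1 3 5 2 4]
Gen 8 (s1^-1): strand 1 crosses under strand 3. Perm now: [3 1 5 2 4]
Gen 9 (s3): strand 5 crosses over strand 2. Perm now: [3 1 2 5 4]
Gen 10 (s1^-1): strand 3 crosses under strand 1. Perm now: [1 3 2 5 4]

Answer: 1 3 2 5 4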